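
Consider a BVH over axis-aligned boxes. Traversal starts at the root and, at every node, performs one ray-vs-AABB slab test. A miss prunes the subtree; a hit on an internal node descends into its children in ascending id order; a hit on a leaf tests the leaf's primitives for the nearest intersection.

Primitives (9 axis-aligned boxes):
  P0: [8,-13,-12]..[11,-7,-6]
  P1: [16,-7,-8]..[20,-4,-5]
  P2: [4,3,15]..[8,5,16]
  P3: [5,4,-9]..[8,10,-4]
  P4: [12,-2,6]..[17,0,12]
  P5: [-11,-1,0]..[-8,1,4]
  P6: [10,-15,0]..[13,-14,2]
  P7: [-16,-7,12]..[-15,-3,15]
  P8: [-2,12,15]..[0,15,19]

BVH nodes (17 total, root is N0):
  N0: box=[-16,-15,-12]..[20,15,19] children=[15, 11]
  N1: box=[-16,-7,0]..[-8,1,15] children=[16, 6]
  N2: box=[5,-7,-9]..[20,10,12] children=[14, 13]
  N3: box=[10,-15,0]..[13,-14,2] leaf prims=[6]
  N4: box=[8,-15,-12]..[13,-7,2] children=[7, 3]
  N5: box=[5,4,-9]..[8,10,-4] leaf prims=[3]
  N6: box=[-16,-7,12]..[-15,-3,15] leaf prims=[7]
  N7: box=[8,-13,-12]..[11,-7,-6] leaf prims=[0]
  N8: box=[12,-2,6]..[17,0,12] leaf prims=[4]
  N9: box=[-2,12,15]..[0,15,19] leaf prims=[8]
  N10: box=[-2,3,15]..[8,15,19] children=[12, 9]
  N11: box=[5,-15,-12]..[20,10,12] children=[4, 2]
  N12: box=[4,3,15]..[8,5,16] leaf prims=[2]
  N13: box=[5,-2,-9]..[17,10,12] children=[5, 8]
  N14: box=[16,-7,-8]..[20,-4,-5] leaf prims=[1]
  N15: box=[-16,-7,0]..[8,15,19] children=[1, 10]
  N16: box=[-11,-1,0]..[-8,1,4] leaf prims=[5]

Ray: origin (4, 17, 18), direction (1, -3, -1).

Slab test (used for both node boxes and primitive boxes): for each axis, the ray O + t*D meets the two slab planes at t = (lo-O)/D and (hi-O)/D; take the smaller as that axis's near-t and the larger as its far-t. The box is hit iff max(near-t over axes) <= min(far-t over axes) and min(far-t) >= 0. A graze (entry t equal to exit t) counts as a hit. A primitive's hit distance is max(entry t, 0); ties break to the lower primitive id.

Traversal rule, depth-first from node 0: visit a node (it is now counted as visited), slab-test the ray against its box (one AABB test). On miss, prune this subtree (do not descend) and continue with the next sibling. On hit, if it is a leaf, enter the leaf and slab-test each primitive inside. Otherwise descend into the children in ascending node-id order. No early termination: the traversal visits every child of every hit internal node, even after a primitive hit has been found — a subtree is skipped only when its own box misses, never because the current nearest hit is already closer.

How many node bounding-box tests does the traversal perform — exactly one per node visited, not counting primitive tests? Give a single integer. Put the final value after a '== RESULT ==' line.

Traverse from the root:
N0 x:[-20,16] y:[2/3,32/3] z:[-1,30] -> hit [2/3,32/3], descend [11, 15]
  N11 x:[1,16] y:[7/3,32/3] z:[6,30] -> hit [6,32/3], descend [2, 4]
    N2 x:[1,16] y:[7/3,8] z:[6,27] -> hit [6,8], descend [13, 14]
      N13 x:[1,13] y:[7/3,19/3] z:[6,27] -> hit [6,19/3], descend [5, 8]
        N5 x:[1,4] y:[7/3,13/3] z:[22,27] -> miss, prune
        N8 x:[8,13] y:[17/3,19/3] z:[6,12] -> miss, prune
      N14 x:[12,16] y:[7,8] z:[23,26] -> miss, prune
    N4 x:[4,9] y:[8,32/3] z:[16,30] -> miss, prune
  N15 x:[-20,4] y:[2/3,8] z:[-1,18] -> hit [2/3,4], descend [1, 10]
    N1 x:[-20,-12] y:[16/3,8] z:[3,18] -> miss, prune
    N10 x:[-6,4] y:[2/3,14/3] z:[-1,3] -> hit [2/3,3], descend [9, 12]
      N9 x:[-6,-4] y:[2/3,5/3] z:[-1,3] -> miss, prune
      N12 x:[0,4] y:[4,14/3] z:[2,3] -> miss, prune

Visited [0, 11, 2, 13, 5, 8, 14, 4, 15, 1, 10, 9, 12]. Tests: 13 box, 0 leaf. Nearest: miss.

== RESULT ==
13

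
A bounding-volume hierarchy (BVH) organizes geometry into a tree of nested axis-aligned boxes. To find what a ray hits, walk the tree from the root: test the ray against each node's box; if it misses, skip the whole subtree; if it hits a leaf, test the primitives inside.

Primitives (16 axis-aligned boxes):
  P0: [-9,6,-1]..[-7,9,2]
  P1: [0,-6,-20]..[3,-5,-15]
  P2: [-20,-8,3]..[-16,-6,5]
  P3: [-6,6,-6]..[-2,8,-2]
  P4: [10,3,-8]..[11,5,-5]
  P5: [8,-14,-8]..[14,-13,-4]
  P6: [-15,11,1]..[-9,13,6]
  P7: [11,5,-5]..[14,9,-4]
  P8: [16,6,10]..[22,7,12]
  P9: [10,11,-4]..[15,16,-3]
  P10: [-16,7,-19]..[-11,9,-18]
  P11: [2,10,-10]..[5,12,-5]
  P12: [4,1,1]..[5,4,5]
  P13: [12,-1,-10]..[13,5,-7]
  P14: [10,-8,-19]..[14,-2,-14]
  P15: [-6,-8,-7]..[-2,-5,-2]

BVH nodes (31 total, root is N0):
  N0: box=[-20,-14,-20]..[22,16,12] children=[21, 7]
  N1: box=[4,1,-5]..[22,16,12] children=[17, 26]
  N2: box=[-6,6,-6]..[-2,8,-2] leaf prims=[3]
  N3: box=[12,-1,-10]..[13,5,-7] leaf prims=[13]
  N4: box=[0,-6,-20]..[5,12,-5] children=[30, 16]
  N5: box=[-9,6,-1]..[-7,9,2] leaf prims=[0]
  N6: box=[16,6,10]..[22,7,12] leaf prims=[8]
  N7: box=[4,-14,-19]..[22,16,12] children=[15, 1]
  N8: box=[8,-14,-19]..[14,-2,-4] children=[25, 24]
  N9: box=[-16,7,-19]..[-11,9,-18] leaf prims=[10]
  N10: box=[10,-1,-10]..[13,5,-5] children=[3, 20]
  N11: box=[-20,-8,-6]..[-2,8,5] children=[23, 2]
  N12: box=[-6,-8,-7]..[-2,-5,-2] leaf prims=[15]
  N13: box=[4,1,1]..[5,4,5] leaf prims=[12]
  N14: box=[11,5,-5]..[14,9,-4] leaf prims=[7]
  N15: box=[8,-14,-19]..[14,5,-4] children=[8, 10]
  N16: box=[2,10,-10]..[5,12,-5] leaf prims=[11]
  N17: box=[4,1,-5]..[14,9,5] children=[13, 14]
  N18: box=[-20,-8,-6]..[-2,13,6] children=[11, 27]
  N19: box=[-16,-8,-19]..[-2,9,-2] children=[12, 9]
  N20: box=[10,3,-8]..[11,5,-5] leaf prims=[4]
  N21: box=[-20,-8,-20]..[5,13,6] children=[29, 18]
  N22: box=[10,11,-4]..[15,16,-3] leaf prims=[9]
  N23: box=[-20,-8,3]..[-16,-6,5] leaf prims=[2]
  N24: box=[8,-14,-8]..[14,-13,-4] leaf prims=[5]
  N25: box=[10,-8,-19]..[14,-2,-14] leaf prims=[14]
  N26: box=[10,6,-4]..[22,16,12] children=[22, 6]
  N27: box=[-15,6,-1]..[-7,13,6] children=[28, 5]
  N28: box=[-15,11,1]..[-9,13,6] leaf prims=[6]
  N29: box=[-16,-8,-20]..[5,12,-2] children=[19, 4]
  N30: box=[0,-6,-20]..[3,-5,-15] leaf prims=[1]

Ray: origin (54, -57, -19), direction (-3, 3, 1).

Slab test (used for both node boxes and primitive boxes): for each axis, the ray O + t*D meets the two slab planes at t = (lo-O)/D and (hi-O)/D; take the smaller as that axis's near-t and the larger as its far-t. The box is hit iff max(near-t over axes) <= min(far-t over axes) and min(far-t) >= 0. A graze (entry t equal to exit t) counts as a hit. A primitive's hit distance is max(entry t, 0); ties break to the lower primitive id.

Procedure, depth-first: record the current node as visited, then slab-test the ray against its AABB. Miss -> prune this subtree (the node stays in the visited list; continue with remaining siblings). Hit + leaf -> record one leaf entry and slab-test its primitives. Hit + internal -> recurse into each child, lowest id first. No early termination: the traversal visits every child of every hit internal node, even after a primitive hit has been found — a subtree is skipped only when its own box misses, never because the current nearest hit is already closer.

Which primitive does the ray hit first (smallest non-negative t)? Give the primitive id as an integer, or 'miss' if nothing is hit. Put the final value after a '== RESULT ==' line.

Walk:
N0 x:[32/3,74/3] y:[43/3,73/3] z:[-1,31] -> hit [43/3,73/3], descend [7, 21]
  N7 x:[32/3,50/3] y:[43/3,73/3] z:[0,31] -> hit [43/3,50/3], descend [1, 15]
    N1 x:[32/3,50/3] y:[58/3,73/3] z:[14,31] -> miss, prune
    N15 x:[40/3,46/3] y:[43/3,62/3] z:[0,15] -> hit [43/3,15], descend [8, 10]
      N8 x:[40/3,46/3] y:[43/3,55/3] z:[0,15] -> hit [43/3,15], descend [24, 25]
        N24 x:[40/3,46/3] y:[43/3,44/3] z:[11,15] -> hit [43/3,44/3] leaf, test {P5@t=43/3}
        N25 x:[40/3,44/3] y:[49/3,55/3] z:[0,5] -> miss, prune
      N10 x:[41/3,44/3] y:[56/3,62/3] z:[9,14] -> miss, prune
  N21 x:[49/3,74/3] y:[49/3,70/3] z:[-1,25] -> hit [49/3,70/3], descend [18, 29]
    N18 x:[56/3,74/3] y:[49/3,70/3] z:[13,25] -> hit [56/3,70/3], descend [11, 27]
      N11 x:[56/3,74/3] y:[49/3,65/3] z:[13,24] -> hit [56/3,65/3], descend [2, 23]
        N2 x:[56/3,20] y:[21,65/3] z:[13,17] -> miss, prune
        N23 x:[70/3,74/3] y:[49/3,17] z:[22,24] -> miss, prune
      N27 x:[61/3,23] y:[21,70/3] z:[18,25] -> hit [21,23], descend [5, 28]
        N5 x:[61/3,21] y:[21,22] z:[18,21] -> hit [21,21] leaf, test {P0@t=21}
        N28 x:[21,23] y:[68/3,70/3] z:[20,25] -> hit [68/3,23] leaf, test {P6@t=68/3}
    N29 x:[49/3,70/3] y:[49/3,23] z:[-1,17] -> hit [49/3,17], descend [4, 19]
      N4 x:[49/3,18] y:[17,23] z:[-1,14] -> miss, prune
      N19 x:[56/3,70/3] y:[49/3,22] z:[0,17] -> miss, prune

19 AABB tests over nodes [0, 7, 1, 15, 8, 24, 25, 10, 21, 18, 11, 2, 23, 27, 5, 28, 29, 4, 19]; 3 leaves entered; closest P5.

== RESULT ==
5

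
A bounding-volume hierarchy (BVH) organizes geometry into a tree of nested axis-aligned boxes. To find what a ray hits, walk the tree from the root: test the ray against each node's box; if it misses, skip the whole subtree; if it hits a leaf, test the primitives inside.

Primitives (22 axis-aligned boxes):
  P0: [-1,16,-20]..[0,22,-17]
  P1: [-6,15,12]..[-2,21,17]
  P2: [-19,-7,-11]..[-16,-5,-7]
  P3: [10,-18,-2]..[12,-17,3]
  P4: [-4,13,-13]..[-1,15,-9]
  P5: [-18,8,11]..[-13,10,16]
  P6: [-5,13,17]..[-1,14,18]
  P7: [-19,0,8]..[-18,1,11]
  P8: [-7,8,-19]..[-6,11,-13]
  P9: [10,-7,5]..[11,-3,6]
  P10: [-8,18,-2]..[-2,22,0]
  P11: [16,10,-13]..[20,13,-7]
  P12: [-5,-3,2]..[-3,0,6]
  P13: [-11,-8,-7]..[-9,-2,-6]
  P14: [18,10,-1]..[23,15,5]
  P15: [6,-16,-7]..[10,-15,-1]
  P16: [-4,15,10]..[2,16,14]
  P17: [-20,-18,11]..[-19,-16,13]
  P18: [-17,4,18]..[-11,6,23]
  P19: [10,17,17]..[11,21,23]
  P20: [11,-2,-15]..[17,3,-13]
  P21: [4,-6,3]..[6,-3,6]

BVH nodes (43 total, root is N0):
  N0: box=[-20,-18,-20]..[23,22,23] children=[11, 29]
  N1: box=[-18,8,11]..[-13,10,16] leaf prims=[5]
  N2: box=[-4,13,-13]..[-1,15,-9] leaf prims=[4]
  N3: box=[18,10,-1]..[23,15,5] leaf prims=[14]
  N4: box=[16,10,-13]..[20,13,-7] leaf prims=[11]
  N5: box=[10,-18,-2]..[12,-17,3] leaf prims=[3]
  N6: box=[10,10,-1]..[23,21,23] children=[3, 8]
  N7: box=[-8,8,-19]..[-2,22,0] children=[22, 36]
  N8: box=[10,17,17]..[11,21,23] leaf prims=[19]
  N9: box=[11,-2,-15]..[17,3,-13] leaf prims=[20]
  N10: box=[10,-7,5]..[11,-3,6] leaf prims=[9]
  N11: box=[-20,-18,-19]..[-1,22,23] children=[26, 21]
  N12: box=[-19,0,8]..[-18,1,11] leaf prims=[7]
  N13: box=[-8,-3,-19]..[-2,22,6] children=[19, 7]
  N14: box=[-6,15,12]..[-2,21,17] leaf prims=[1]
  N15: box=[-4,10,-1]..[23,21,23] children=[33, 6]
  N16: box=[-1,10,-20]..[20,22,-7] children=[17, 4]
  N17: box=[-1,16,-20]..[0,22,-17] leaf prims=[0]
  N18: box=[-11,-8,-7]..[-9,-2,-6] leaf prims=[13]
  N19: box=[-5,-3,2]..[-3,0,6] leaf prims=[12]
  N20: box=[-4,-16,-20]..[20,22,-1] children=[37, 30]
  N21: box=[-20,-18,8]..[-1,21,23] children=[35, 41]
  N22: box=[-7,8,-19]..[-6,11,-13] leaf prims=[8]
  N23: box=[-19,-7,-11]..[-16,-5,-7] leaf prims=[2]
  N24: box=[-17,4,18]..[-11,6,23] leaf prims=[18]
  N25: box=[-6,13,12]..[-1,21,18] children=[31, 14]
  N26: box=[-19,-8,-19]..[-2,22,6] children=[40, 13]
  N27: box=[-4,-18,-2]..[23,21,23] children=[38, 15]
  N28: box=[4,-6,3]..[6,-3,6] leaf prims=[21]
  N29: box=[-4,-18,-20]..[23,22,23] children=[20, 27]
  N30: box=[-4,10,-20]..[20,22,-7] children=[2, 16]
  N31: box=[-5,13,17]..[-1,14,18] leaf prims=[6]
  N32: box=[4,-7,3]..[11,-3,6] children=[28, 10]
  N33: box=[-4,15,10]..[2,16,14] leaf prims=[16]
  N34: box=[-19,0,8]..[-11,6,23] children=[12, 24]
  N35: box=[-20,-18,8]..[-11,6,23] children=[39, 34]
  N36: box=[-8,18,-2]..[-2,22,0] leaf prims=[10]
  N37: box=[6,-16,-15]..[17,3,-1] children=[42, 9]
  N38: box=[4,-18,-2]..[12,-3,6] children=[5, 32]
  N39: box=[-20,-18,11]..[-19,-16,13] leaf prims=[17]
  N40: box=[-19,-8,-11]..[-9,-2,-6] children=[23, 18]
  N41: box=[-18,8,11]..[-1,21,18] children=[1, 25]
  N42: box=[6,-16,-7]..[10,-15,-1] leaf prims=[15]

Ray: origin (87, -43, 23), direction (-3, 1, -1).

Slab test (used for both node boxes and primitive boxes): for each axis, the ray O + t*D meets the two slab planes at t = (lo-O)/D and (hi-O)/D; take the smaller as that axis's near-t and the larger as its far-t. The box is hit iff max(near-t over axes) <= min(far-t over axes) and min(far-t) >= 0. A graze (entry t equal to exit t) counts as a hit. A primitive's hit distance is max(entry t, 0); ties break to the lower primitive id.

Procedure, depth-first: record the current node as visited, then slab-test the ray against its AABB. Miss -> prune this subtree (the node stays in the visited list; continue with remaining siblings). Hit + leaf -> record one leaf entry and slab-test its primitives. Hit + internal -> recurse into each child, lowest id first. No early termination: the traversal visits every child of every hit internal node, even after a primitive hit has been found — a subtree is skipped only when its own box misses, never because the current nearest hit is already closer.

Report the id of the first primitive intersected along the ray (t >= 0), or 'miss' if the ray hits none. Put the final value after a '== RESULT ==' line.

Traverse from the root:
N0 x:[64/3,107/3] y:[25,65] z:[0,43] -> hit [25,107/3], descend [11, 29]
  N11 x:[88/3,107/3] y:[25,65] z:[0,42] -> hit [88/3,107/3], descend [21, 26]
    N21 x:[88/3,107/3] y:[25,64] z:[0,15] -> miss, prune
    N26 x:[89/3,106/3] y:[35,65] z:[17,42] -> hit [35,106/3], descend [13, 40]
      N13 x:[89/3,95/3] y:[40,65] z:[17,42] -> miss, prune
      N40 x:[32,106/3] y:[35,41] z:[29,34] -> miss, prune
  N29 x:[64/3,91/3] y:[25,65] z:[0,43] -> hit [25,91/3], descend [20, 27]
    N20 x:[67/3,91/3] y:[27,65] z:[24,43] -> hit [27,91/3], descend [30, 37]
      N30 x:[67/3,91/3] y:[53,65] z:[30,43] -> miss, prune
      N37 x:[70/3,27] y:[27,46] z:[24,38] -> hit [27,27], descend [9, 42]
        N9 x:[70/3,76/3] y:[41,46] z:[36,38] -> miss, prune
        N42 x:[77/3,27] y:[27,28] z:[24,30] -> hit [27,27] leaf, test {P15@t=27}
    N27 x:[64/3,91/3] y:[25,64] z:[0,25] -> hit [25,25], descend [15, 38]
      N15 x:[64/3,91/3] y:[53,64] z:[0,24] -> miss, prune
      N38 x:[25,83/3] y:[25,40] z:[17,25] -> hit [25,25], descend [5, 32]
        N5 x:[25,77/3] y:[25,26] z:[20,25] -> hit [25,25] leaf, test {P3@t=25}
        N32 x:[76/3,83/3] y:[36,40] z:[17,20] -> miss, prune

order=[0, 11, 21, 26, 13, 40, 29, 20, 30, 37, 9, 42, 27, 15, 38, 5, 32]  |boxes|=17  |leaves|=2  hit=P3

== RESULT ==
3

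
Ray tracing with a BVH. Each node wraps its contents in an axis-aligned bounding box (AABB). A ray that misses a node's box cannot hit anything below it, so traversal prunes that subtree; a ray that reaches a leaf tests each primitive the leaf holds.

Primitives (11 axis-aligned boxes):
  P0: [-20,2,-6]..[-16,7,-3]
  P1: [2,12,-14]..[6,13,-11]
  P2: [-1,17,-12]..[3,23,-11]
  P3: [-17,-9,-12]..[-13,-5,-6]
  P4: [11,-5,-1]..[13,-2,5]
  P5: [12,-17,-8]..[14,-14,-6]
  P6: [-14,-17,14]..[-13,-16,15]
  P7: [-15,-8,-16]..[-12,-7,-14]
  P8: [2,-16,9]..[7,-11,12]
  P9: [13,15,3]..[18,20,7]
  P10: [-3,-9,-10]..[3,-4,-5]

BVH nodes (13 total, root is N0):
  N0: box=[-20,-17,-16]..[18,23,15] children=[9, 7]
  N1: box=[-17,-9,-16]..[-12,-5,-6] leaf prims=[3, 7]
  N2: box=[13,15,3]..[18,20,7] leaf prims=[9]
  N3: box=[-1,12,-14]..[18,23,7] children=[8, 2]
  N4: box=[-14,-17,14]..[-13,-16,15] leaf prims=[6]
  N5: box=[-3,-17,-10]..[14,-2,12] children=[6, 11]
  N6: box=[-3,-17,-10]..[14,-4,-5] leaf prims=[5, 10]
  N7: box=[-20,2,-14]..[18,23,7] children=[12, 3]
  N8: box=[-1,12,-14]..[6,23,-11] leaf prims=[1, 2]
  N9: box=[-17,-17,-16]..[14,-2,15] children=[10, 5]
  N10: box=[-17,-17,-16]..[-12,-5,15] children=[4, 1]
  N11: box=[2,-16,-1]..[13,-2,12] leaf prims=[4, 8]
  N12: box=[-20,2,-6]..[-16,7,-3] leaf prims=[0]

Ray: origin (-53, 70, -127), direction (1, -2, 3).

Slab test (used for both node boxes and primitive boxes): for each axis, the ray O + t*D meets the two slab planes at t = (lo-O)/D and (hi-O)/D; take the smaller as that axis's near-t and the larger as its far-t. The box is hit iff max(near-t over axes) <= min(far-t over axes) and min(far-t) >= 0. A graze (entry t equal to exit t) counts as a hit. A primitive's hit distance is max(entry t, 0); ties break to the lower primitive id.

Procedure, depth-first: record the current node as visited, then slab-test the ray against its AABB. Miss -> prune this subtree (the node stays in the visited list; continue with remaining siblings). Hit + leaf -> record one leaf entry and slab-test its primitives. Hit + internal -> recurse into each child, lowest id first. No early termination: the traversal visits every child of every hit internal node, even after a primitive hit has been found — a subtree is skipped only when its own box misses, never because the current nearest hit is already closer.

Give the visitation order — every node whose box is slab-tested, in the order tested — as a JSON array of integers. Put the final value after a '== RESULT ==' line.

Walk:
N0 x:[33,71] y:[47/2,87/2] z:[37,142/3] -> hit [37,87/2], descend [7, 9]
  N7 x:[33,71] y:[47/2,34] z:[113/3,134/3] -> miss, prune
  N9 x:[36,67] y:[36,87/2] z:[37,142/3] -> hit [37,87/2], descend [5, 10]
    N5 x:[50,67] y:[36,87/2] z:[39,139/3] -> miss, prune
    N10 x:[36,41] y:[75/2,87/2] z:[37,142/3] -> hit [75/2,41], descend [1, 4]
      N1 x:[36,41] y:[75/2,79/2] z:[37,121/3] -> hit [75/2,79/2] leaf, test {P3@t=115/3, P7(miss)}
      N4 x:[39,40] y:[43,87/2] z:[47,142/3] -> miss, prune

Visited [0, 7, 9, 5, 10, 1, 4]. Tests: 7 box, 1 leaf. Nearest: P3.

== RESULT ==
[0, 7, 9, 5, 10, 1, 4]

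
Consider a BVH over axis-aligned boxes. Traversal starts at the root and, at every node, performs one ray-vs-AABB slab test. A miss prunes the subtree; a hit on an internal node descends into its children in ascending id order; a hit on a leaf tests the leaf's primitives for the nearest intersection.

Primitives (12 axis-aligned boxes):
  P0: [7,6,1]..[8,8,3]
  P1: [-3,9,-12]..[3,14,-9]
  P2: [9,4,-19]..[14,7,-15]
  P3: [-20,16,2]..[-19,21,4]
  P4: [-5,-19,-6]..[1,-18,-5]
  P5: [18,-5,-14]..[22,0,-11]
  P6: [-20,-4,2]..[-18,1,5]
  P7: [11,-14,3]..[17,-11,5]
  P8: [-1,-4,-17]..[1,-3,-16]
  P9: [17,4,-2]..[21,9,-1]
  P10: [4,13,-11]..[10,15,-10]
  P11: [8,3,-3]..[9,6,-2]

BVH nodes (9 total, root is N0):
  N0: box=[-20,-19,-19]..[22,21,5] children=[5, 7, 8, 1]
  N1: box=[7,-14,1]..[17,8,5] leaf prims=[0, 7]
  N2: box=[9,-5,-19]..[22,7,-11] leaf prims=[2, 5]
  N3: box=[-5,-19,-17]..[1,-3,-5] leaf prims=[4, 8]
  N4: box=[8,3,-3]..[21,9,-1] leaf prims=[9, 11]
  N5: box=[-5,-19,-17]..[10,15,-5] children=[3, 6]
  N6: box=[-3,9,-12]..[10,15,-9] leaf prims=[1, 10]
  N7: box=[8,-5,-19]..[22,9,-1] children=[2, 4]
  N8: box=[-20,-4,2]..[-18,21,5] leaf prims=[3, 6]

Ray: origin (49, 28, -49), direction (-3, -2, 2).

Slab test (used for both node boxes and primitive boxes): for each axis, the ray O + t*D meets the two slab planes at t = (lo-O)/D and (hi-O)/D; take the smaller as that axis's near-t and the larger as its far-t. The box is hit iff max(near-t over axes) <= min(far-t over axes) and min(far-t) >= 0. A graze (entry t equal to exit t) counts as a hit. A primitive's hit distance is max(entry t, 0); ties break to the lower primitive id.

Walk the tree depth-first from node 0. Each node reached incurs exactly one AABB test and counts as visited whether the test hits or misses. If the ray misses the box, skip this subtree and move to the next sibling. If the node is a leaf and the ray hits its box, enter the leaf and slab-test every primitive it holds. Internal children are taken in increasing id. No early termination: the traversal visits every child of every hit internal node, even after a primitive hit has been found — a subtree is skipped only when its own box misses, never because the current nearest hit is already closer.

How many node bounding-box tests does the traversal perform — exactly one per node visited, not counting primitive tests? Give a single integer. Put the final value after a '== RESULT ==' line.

Trace the traversal:
N0 x:[9,23] y:[7/2,47/2] z:[15,27] -> hit [15,23], descend [1, 5, 7, 8]
  N1 x:[32/3,14] y:[10,21] z:[25,27] -> miss, prune
  N5 x:[13,18] y:[13/2,47/2] z:[16,22] -> hit [16,18], descend [3, 6]
    N3 x:[16,18] y:[31/2,47/2] z:[16,22] -> hit [16,18] leaf, test {P4(miss), P8@t=16}
    N6 x:[13,52/3] y:[13/2,19/2] z:[37/2,20] -> miss, prune
  N7 x:[9,41/3] y:[19/2,33/2] z:[15,24] -> miss, prune
  N8 x:[67/3,23] y:[7/2,16] z:[51/2,27] -> miss, prune

7 AABB tests over nodes [0, 1, 5, 3, 6, 7, 8]; 1 leaf entered; closest P8.

== RESULT ==
7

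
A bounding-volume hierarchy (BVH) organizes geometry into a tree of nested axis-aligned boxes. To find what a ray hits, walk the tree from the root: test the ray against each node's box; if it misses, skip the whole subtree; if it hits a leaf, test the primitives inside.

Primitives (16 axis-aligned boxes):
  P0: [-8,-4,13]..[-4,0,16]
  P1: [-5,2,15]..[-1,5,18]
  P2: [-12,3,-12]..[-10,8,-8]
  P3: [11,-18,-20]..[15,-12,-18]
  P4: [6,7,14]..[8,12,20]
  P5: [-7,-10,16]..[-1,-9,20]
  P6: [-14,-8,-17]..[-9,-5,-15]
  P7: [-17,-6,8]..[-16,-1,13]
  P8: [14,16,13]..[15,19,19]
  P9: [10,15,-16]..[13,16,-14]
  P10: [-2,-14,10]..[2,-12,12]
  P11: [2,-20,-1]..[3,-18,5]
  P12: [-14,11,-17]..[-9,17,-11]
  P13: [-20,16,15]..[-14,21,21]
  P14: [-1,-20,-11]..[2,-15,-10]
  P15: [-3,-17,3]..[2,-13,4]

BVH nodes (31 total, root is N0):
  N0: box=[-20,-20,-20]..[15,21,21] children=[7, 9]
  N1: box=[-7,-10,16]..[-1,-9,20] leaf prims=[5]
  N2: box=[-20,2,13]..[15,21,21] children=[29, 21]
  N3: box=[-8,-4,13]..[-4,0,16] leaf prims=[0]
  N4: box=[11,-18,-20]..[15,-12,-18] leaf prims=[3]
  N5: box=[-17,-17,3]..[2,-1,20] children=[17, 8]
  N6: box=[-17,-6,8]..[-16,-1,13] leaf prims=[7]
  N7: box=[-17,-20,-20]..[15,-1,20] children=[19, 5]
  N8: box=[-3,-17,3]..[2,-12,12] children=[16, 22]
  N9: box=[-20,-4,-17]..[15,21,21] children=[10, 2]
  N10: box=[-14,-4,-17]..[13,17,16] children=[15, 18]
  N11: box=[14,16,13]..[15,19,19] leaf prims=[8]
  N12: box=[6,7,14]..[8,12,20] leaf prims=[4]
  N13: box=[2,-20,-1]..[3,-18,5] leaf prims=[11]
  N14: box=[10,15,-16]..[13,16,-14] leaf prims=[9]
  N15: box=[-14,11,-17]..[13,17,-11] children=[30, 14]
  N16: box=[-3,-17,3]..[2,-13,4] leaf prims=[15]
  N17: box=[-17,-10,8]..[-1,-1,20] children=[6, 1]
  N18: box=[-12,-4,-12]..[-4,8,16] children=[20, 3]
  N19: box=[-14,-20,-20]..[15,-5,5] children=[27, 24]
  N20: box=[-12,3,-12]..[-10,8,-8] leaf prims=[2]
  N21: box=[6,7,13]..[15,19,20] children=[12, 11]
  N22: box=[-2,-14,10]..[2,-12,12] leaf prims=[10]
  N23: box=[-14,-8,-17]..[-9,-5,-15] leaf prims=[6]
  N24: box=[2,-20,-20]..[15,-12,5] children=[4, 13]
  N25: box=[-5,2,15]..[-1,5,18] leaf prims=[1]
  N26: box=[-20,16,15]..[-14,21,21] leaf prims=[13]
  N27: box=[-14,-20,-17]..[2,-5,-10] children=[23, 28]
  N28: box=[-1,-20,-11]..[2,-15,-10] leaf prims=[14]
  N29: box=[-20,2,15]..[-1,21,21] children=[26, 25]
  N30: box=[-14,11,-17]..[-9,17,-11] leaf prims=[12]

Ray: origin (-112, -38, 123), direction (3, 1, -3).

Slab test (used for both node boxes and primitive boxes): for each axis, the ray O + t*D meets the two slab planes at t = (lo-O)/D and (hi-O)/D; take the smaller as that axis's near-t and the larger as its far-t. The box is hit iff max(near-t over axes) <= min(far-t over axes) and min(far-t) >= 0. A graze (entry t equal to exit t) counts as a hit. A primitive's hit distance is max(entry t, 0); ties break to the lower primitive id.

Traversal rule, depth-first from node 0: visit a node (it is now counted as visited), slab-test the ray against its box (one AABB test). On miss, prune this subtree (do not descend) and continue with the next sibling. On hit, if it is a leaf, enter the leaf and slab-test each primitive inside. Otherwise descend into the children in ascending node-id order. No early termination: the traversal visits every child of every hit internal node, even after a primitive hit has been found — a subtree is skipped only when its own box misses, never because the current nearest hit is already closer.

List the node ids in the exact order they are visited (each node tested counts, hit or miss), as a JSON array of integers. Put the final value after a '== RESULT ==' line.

Traverse from the root:
N0 x:[92/3,127/3] y:[18,59] z:[34,143/3] -> hit [34,127/3], descend [7, 9]
  N7 x:[95/3,127/3] y:[18,37] z:[103/3,143/3] -> hit [103/3,37], descend [5, 19]
    N5 x:[95/3,38] y:[21,37] z:[103/3,40] -> hit [103/3,37], descend [8, 17]
      N8 x:[109/3,38] y:[21,26] z:[37,40] -> miss, prune
      N17 x:[95/3,37] y:[28,37] z:[103/3,115/3] -> hit [103/3,37], descend [1, 6]
        N1 x:[35,37] y:[28,29] z:[103/3,107/3] -> miss, prune
        N6 x:[95/3,32] y:[32,37] z:[110/3,115/3] -> miss, prune
    N19 x:[98/3,127/3] y:[18,33] z:[118/3,143/3] -> miss, prune
  N9 x:[92/3,127/3] y:[34,59] z:[34,140/3] -> hit [34,127/3], descend [2, 10]
    N2 x:[92/3,127/3] y:[40,59] z:[34,110/3] -> miss, prune
    N10 x:[98/3,125/3] y:[34,55] z:[107/3,140/3] -> hit [107/3,125/3], descend [15, 18]
      N15 x:[98/3,125/3] y:[49,55] z:[134/3,140/3] -> miss, prune
      N18 x:[100/3,36] y:[34,46] z:[107/3,45] -> hit [107/3,36], descend [3, 20]
        N3 x:[104/3,36] y:[34,38] z:[107/3,110/3] -> hit [107/3,36] leaf, test {P0@t=107/3}
        N20 x:[100/3,34] y:[41,46] z:[131/3,45] -> miss, prune

Summary -> nodes [0, 7, 5, 8, 17, 1, 6, 19, 9, 2, 10, 15, 18, 3, 20]; box-tests=15; leaf-entries=1; first=P0

== RESULT ==
[0, 7, 5, 8, 17, 1, 6, 19, 9, 2, 10, 15, 18, 3, 20]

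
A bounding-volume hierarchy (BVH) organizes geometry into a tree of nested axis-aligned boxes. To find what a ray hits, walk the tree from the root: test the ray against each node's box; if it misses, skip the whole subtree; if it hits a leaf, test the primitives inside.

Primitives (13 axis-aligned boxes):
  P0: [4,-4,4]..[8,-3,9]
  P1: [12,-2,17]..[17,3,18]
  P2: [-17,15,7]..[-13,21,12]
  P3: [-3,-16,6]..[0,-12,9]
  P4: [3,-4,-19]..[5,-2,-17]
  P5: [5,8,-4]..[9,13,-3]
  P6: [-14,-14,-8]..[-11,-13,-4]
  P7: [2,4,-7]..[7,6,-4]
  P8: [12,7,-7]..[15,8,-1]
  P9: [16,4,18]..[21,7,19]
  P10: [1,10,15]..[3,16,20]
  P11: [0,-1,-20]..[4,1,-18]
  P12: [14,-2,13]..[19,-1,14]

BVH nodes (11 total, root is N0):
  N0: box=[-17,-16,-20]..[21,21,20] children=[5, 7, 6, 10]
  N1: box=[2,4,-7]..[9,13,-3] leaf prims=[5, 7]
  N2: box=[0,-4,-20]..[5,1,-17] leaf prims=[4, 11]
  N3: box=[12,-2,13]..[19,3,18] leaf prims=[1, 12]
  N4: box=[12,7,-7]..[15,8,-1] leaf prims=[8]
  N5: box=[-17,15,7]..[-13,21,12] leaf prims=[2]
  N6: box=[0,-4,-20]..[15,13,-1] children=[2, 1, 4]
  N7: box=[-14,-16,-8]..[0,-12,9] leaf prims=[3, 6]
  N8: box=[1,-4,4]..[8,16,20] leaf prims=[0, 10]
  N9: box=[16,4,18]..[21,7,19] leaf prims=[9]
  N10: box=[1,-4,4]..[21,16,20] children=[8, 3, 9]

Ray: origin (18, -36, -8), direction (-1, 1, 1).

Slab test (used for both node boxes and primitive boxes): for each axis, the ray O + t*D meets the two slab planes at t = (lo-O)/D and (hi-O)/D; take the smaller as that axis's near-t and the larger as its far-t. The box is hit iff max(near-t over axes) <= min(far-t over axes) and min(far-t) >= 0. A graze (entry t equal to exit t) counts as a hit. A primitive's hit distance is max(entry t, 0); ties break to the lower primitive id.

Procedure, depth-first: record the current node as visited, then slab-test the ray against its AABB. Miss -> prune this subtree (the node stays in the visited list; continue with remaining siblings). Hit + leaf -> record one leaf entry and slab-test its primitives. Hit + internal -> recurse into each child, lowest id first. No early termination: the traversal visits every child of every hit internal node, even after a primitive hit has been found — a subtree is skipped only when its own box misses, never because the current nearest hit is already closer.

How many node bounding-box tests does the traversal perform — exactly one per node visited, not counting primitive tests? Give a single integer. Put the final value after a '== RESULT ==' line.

Trace the traversal:
N0 x:[-3,35] y:[20,57] z:[-12,28] -> hit [20,28], descend [5, 6, 7, 10]
  N5 x:[31,35] y:[51,57] z:[15,20] -> miss, prune
  N6 x:[3,18] y:[32,49] z:[-12,7] -> miss, prune
  N7 x:[18,32] y:[20,24] z:[0,17] -> miss, prune
  N10 x:[-3,17] y:[32,52] z:[12,28] -> miss, prune

Visited [0, 5, 6, 7, 10]. Tests: 5 box, 0 leaf. Nearest: miss.

== RESULT ==
5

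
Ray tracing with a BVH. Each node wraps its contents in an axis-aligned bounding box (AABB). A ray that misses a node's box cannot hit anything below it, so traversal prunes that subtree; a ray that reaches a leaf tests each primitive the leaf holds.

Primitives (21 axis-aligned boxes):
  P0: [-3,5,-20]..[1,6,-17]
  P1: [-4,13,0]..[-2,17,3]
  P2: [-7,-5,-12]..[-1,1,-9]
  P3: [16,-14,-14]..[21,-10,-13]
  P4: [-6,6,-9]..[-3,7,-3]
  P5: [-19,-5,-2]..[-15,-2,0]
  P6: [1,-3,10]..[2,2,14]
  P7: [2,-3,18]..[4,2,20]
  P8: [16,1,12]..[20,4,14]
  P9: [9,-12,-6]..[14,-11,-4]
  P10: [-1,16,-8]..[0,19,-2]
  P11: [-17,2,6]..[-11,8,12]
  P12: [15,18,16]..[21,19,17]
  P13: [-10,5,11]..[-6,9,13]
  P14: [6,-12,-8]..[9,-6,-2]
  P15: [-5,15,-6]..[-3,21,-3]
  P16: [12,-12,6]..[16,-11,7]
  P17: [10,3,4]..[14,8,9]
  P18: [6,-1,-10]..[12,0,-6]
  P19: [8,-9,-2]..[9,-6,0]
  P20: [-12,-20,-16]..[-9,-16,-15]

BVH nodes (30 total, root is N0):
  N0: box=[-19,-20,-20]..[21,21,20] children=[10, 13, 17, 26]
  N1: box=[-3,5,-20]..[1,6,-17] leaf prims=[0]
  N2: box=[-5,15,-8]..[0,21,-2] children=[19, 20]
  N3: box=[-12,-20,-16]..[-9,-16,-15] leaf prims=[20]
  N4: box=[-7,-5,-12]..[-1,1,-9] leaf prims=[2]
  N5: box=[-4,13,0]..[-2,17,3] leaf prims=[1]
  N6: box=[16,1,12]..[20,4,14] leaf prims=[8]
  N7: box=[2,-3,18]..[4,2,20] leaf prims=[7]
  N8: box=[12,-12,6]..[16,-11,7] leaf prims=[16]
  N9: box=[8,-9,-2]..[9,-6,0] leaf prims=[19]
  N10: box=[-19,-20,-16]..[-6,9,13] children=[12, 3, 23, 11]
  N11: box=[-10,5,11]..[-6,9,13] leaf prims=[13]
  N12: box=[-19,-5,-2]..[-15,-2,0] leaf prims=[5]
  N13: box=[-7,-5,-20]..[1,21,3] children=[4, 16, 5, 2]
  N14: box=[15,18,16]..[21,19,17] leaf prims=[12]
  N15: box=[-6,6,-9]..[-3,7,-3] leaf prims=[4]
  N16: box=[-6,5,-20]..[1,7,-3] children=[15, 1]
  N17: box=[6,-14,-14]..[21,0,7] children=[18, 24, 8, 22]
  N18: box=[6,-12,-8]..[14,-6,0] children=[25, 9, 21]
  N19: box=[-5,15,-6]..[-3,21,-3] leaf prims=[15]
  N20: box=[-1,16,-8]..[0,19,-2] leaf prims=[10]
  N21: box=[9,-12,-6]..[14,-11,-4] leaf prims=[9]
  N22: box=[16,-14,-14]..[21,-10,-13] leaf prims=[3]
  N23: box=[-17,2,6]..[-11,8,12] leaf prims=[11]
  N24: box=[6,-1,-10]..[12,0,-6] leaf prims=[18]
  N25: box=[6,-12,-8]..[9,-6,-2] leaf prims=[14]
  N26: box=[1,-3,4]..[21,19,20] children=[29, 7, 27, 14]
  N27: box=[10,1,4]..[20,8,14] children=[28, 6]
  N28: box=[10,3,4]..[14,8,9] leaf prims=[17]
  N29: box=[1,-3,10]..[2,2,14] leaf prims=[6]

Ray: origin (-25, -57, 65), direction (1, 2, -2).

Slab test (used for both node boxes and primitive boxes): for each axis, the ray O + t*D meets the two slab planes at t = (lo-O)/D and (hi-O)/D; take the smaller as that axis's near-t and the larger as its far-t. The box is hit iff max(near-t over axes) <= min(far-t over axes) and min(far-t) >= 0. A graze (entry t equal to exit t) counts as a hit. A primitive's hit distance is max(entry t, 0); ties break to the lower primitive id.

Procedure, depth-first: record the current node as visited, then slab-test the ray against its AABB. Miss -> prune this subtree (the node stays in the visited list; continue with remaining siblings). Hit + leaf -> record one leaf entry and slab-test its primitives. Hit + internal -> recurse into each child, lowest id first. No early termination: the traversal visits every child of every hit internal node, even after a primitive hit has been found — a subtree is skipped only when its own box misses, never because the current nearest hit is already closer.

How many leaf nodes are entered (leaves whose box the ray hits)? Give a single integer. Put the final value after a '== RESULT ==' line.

Trace the traversal:
N0 x:[6,46] y:[37/2,39] z:[45/2,85/2] -> hit [45/2,39], descend [10, 13, 17, 26]
  N10 x:[6,19] y:[37/2,33] z:[26,81/2] -> miss, prune
  N13 x:[18,26] y:[26,39] z:[31,85/2] -> miss, prune
  N17 x:[31,46] y:[43/2,57/2] z:[29,79/2] -> miss, prune
  N26 x:[26,46] y:[27,38] z:[45/2,61/2] -> hit [27,61/2], descend [7, 14, 27, 29]
    N7 x:[27,29] y:[27,59/2] z:[45/2,47/2] -> miss, prune
    N14 x:[40,46] y:[75/2,38] z:[24,49/2] -> miss, prune
    N27 x:[35,45] y:[29,65/2] z:[51/2,61/2] -> miss, prune
    N29 x:[26,27] y:[27,59/2] z:[51/2,55/2] -> hit [27,27] leaf, test {P6@t=27}

order=[0, 10, 13, 17, 26, 7, 14, 27, 29]  |boxes|=9  |leaves|=1  hit=P6

== RESULT ==
1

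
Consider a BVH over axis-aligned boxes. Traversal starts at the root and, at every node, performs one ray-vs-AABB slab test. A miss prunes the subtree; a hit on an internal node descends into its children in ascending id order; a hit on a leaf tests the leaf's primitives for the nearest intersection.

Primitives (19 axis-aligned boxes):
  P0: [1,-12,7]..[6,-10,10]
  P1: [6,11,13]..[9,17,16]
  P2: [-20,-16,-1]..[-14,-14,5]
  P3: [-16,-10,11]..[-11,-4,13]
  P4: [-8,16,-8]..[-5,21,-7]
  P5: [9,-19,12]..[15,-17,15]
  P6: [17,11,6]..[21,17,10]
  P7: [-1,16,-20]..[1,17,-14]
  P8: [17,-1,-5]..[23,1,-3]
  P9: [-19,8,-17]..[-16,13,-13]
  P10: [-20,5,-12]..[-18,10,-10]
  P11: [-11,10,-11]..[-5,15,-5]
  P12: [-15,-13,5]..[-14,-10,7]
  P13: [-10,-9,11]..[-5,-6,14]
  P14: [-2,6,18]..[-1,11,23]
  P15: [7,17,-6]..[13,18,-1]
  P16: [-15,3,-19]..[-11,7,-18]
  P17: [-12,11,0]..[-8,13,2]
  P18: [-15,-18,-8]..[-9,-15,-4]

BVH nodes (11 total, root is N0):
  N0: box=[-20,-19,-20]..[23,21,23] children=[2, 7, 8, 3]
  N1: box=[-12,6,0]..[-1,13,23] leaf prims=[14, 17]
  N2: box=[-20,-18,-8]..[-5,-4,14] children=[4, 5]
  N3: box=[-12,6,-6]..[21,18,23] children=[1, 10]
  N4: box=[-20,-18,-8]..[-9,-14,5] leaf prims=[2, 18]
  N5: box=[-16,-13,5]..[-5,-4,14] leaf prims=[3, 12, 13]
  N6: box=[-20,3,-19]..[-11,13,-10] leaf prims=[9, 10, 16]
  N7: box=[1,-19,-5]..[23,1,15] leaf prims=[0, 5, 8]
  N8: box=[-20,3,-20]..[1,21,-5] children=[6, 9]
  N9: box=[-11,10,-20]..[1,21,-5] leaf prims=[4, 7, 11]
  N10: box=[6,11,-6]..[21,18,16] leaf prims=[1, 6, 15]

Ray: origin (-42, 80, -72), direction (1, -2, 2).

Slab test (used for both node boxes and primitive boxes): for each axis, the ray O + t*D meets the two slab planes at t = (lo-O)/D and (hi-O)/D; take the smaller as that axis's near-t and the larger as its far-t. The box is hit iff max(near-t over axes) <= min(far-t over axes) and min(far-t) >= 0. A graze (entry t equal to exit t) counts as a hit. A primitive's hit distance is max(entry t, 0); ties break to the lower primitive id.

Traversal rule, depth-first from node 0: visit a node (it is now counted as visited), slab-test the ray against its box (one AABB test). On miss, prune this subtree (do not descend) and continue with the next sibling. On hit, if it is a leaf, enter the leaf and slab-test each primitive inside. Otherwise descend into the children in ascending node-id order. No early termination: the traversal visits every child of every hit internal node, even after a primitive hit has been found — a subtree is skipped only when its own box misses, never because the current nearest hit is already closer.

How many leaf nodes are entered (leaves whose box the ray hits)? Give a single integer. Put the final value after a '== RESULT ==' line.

Walk:
N0 x:[22,65] y:[59/2,99/2] z:[26,95/2] -> hit [59/2,95/2], descend [2, 3, 7, 8]
  N2 x:[22,37] y:[42,49] z:[32,43] -> miss, prune
  N3 x:[30,63] y:[31,37] z:[33,95/2] -> hit [33,37], descend [1, 10]
    N1 x:[30,41] y:[67/2,37] z:[36,95/2] -> hit [36,37] leaf, test {P14(miss), P17(miss)}
    N10 x:[48,63] y:[31,69/2] z:[33,44] -> miss, prune
  N7 x:[43,65] y:[79/2,99/2] z:[67/2,87/2] -> hit [43,87/2] leaf, test {P0(miss), P5(miss), P8(miss)}
  N8 x:[22,43] y:[59/2,77/2] z:[26,67/2] -> hit [59/2,67/2], descend [6, 9]
    N6 x:[22,31] y:[67/2,77/2] z:[53/2,31] -> miss, prune
    N9 x:[31,43] y:[59/2,35] z:[26,67/2] -> hit [31,67/2] leaf, test {P4(miss), P7(miss), P11@t=65/2}

Summary -> nodes [0, 2, 3, 1, 10, 7, 8, 6, 9]; box-tests=9; leaf-entries=3; first=P11

== RESULT ==
3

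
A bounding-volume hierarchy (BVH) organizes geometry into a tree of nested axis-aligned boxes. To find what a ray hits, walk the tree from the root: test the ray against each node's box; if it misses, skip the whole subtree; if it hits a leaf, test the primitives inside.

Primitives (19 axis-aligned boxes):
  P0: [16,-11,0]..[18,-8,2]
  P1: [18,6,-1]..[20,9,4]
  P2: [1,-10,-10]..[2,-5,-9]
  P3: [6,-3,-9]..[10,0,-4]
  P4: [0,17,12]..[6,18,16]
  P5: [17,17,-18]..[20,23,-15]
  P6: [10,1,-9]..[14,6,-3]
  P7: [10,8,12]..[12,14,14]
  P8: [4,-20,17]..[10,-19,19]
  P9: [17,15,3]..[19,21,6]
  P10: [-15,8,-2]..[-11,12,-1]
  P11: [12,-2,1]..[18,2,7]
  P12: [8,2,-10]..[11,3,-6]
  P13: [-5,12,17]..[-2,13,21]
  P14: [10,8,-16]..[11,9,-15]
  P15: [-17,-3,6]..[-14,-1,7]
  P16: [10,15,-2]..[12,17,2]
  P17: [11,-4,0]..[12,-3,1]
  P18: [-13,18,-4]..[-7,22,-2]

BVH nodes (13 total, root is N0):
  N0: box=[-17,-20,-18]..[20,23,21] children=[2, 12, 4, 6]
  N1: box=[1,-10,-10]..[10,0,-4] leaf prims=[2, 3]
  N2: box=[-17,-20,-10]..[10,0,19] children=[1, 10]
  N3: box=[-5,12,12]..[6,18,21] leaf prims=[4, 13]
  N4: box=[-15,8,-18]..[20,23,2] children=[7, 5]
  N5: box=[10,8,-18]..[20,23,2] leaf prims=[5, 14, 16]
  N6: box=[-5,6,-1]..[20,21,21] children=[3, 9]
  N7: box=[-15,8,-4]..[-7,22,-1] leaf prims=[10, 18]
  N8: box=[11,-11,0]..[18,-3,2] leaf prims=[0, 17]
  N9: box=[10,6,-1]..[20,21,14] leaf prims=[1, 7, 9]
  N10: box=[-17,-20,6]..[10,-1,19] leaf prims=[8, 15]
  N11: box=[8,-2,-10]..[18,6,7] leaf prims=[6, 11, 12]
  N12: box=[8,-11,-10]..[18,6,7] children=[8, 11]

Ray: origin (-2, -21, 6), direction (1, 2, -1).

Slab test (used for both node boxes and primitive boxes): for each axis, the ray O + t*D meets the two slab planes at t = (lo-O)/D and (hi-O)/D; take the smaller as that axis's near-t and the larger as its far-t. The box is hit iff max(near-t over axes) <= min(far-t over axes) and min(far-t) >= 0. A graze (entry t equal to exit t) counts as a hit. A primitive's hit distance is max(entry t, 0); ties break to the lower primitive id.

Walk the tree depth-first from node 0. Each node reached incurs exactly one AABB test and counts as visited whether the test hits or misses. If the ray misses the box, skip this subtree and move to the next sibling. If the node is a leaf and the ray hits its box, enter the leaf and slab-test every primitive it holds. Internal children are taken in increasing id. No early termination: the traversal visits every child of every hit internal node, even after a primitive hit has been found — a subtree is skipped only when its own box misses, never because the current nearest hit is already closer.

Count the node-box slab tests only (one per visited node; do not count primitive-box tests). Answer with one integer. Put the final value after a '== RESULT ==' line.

Trace the traversal:
N0 x:[-15,22] y:[1/2,22] z:[-15,24] -> hit [1/2,22], descend [2, 4, 6, 12]
  N2 x:[-15,12] y:[1/2,21/2] z:[-13,16] -> hit [1/2,21/2], descend [1, 10]
    N1 x:[3,12] y:[11/2,21/2] z:[10,16] -> hit [10,21/2] leaf, test {P2(miss), P3@t=10}
    N10 x:[-15,12] y:[1/2,10] z:[-13,0] -> miss, prune
  N4 x:[-13,22] y:[29/2,22] z:[4,24] -> hit [29/2,22], descend [5, 7]
    N5 x:[12,22] y:[29/2,22] z:[4,24] -> hit [29/2,22] leaf, test {P5@t=21, P14(miss), P16(miss)}
    N7 x:[-13,-5] y:[29/2,43/2] z:[7,10] -> miss, prune
  N6 x:[-3,22] y:[27/2,21] z:[-15,7] -> miss, prune
  N12 x:[10,20] y:[5,27/2] z:[-1,16] -> hit [10,27/2], descend [8, 11]
    N8 x:[13,20] y:[5,9] z:[4,6] -> miss, prune
    N11 x:[10,20] y:[19/2,27/2] z:[-1,16] -> hit [10,27/2] leaf, test {P6@t=12, P11(miss), P12@t=12}

order=[0, 2, 1, 10, 4, 5, 7, 6, 12, 8, 11]  |boxes|=11  |leaves|=3  hit=P3

== RESULT ==
11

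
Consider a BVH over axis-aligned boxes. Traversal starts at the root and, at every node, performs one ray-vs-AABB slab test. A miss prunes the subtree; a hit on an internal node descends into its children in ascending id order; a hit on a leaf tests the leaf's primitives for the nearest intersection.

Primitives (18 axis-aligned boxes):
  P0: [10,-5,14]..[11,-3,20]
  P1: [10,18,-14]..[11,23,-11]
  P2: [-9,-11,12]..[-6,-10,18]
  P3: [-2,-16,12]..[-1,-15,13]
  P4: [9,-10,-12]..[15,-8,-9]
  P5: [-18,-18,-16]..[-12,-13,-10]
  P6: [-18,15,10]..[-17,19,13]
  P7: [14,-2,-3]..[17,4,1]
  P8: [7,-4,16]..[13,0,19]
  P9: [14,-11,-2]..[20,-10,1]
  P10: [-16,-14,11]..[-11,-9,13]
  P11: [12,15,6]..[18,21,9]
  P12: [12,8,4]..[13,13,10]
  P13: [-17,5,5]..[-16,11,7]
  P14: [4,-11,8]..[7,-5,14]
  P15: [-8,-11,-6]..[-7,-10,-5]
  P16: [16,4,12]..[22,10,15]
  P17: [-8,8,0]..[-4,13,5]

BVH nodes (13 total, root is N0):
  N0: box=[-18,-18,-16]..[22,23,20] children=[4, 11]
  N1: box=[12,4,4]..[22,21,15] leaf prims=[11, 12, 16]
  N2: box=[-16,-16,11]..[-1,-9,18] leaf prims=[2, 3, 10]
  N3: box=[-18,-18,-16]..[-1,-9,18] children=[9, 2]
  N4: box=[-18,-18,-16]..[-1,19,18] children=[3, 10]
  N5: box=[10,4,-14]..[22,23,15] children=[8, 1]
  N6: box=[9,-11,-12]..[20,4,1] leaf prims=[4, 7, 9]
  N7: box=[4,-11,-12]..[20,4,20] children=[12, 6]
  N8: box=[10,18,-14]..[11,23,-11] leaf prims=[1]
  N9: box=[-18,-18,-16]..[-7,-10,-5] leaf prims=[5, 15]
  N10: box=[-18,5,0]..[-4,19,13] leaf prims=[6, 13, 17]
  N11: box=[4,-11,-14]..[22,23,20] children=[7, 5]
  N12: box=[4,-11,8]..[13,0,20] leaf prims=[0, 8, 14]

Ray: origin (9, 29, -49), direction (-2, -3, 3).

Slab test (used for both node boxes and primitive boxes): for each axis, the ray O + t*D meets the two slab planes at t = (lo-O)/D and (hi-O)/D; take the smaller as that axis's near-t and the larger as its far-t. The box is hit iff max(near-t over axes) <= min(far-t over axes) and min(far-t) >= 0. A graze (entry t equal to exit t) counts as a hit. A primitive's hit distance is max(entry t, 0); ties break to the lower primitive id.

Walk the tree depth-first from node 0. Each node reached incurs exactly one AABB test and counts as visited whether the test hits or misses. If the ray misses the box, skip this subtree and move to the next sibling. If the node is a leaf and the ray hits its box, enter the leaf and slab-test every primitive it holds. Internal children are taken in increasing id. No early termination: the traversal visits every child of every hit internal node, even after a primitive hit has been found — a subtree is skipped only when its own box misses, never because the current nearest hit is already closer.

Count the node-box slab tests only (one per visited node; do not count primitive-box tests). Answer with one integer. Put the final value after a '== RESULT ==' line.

Traverse from the root:
N0 x:[-13/2,27/2] y:[2,47/3] z:[11,23] -> hit [11,27/2], descend [4, 11]
  N4 x:[5,27/2] y:[10/3,47/3] z:[11,67/3] -> hit [11,27/2], descend [3, 10]
    N3 x:[5,27/2] y:[38/3,47/3] z:[11,67/3] -> hit [38/3,27/2], descend [2, 9]
      N2 x:[5,25/2] y:[38/3,15] z:[20,67/3] -> miss, prune
      N9 x:[8,27/2] y:[13,47/3] z:[11,44/3] -> hit [13,27/2] leaf, test {P5(miss), P15(miss)}
    N10 x:[13/2,27/2] y:[10/3,8] z:[49/3,62/3] -> miss, prune
  N11 x:[-13/2,5/2] y:[2,40/3] z:[35/3,23] -> miss, prune

order=[0, 4, 3, 2, 9, 10, 11]  |boxes|=7  |leaves|=1  hit=miss

== RESULT ==
7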